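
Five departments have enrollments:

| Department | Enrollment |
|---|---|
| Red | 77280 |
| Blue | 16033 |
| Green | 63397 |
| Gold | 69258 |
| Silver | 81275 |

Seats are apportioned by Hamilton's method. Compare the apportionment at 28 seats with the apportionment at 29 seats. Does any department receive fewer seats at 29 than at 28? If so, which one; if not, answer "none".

Blue

At 28 seats: Red 7, Blue 2, Green 6, Gold 6, Silver 7.
At 29 seats: Red 7, Blue 1, Green 6, Gold 7, Silver 8.
Blue drops from 2 to 1.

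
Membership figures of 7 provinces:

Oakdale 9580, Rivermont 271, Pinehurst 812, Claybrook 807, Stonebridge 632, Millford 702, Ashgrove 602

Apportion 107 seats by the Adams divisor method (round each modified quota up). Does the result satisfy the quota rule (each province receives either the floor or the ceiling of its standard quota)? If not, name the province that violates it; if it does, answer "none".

Standard quotas: Oakdale 76.463, Rivermont 2.163, Pinehurst 6.481, Claybrook 6.441, Stonebridge 5.044, Millford 5.603, Ashgrove 4.805.
Adams allocation: Oakdale 74, Rivermont 3, Pinehurst 7, Claybrook 7, Stonebridge 5, Millford 6, Ashgrove 5.
Oakdale has quota 76.463 (lower 76, upper 77) but receives 74 — outside the quota interval.

Oakdale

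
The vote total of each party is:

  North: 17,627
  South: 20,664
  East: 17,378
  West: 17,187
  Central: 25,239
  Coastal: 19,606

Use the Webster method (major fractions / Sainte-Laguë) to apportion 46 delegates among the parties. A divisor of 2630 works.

North 7, South 8, East 7, West 7, Central 10, Coastal 7

With modified divisor 2630: modified quotas North 6.702, South 7.857, East 6.608, West 6.535, Central 9.597, Coastal 7.455.
Rounding to the nearest integer: North 7, South 8, East 7, West 7, Central 10, Coastal 7 (total 46).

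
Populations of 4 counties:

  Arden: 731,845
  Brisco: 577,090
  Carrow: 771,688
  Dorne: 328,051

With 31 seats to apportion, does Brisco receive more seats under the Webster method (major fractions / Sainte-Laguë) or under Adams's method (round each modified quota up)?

Adams

Webster: Arden 10, Brisco 7, Carrow 10, Dorne 4.
Adams: Arden 9, Brisco 8, Carrow 10, Dorne 4.
Brisco gets 7 under Webster and 8 under Adams.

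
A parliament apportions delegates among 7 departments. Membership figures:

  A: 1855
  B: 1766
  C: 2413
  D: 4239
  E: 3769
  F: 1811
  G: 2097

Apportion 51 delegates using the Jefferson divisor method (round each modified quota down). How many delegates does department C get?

7

Standard divisor 17950/51 ≈ 351.961; standard quotas: A 5.270, B 5.018, C 6.856, D 12.044, E 10.709, F 5.145, G 5.958.
Rounding down gives 5, 5, 6, 12, 10, 5, 5 = 48 seats, so the divisor must be adjusted.
With modified divisor 330: modified quotas A 5.621, B 5.352, C 7.312, D 12.845, E 11.421, F 5.488, G 6.355.
Rounding down: A 5, B 5, C 7, D 12, E 11, F 5, G 6 (total 51).
C receives 7.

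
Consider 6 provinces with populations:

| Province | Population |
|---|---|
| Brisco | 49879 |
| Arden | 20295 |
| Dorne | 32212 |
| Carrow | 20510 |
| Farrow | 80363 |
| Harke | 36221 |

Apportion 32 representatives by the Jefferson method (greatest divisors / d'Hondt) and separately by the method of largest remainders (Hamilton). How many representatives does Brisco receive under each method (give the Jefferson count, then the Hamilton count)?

Jefferson: Brisco 7, Arden 2, Dorne 4, Carrow 3, Farrow 11, Harke 5.
Hamilton: Brisco 6, Arden 3, Dorne 4, Carrow 3, Farrow 11, Harke 5.
Brisco gets 7 under Jefferson and 6 under Hamilton.

7 and 6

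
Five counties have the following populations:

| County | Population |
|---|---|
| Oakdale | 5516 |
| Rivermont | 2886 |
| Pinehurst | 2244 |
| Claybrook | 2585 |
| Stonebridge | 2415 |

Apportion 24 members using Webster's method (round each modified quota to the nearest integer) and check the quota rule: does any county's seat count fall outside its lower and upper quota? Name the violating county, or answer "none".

none

Standard quotas: Oakdale 8.461, Rivermont 4.427, Pinehurst 3.442, Claybrook 3.965, Stonebridge 3.704.
Webster allocation: Oakdale 9, Rivermont 4, Pinehurst 3, Claybrook 4, Stonebridge 4.
Every allocation lies between the lower and upper quota.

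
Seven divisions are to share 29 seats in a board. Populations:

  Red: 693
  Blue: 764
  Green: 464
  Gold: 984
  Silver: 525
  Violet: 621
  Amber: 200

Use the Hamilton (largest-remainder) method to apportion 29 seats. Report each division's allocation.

Total 4251; standard divisor 4251/29 ≈ 146.586.
Standard quotas: Red 4.728, Blue 5.212, Green 3.165, Gold 6.713, Silver 3.582, Violet 4.236, Amber 1.364.
Lower quotas: Red 4, Blue 5, Green 3, Gold 6, Silver 3, Violet 4, Amber 1 (sum 26, leaving 3 seats).
Remainders in descending order: Red 0.728, Gold 0.713, Silver 0.582, Amber 0.364, Violet 0.236, Blue 0.212, Green 0.165.
Largest remainders: Red, Gold, Silver receive the extra seats.

Red 5; Blue 5; Green 3; Gold 7; Silver 4; Violet 4; Amber 1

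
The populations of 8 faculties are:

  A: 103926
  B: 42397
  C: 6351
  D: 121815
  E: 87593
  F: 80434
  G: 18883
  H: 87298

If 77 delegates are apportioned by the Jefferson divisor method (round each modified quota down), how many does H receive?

12

Standard divisor 548697/77 ≈ 7125.935; standard quotas: A 14.584, B 5.950, C 0.891, D 17.095, E 12.292, F 11.288, G 2.650, H 12.251.
Rounding down gives 14, 5, 0, 17, 12, 11, 2, 12 = 73 seats, so the divisor must be adjusted.
With modified divisor 6727: modified quotas A 15.449, B 6.303, C 0.944, D 18.108, E 13.021, F 11.957, G 2.807, H 12.977.
Rounding down: A 15, B 6, C 0, D 18, E 13, F 11, G 2, H 12 (total 77).
H receives 12.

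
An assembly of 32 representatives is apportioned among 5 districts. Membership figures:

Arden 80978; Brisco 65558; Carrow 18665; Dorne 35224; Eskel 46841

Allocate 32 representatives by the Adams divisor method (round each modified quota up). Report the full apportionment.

Arden=10, Brisco=8, Carrow=3, Dorne=5, Eskel=6

Standard divisor 247266/32 ≈ 7727.062; standard quotas: Arden 10.480, Brisco 8.484, Carrow 2.416, Dorne 4.559, Eskel 6.062.
Rounding up gives 11, 9, 3, 5, 7 = 35 seats, so the divisor must be adjusted.
With modified divisor 8500: modified quotas Arden 9.527, Brisco 7.713, Carrow 2.196, Dorne 4.144, Eskel 5.511.
Rounding up: Arden 10, Brisco 8, Carrow 3, Dorne 5, Eskel 6 (total 32).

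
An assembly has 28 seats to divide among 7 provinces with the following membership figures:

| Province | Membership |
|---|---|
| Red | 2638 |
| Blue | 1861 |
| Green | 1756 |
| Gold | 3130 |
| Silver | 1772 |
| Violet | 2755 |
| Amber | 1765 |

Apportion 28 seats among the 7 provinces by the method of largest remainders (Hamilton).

Red=5, Blue=3, Green=3, Gold=6, Silver=3, Violet=5, Amber=3

Total 15677; standard divisor 15677/28 ≈ 559.893.
Standard quotas: Red 4.712, Blue 3.324, Green 3.136, Gold 5.590, Silver 3.165, Violet 4.921, Amber 3.152.
Lower quotas: Red 4, Blue 3, Green 3, Gold 5, Silver 3, Violet 4, Amber 3 (sum 25, leaving 3 seats).
Remainders in descending order: Violet 0.921, Red 0.712, Gold 0.590, Blue 0.324, Silver 0.165, Amber 0.152, Green 0.136.
The surplus seats go to Violet, Red, Gold.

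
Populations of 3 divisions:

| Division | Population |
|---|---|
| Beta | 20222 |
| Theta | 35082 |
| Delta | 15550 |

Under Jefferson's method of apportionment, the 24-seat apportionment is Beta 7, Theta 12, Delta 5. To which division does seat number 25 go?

Theta

Priority for the next seat is population ÷ (current seats + 1).
Priorities: Beta 2527.750, Theta 2698.615, Delta 2591.667.
Highest priority: Theta.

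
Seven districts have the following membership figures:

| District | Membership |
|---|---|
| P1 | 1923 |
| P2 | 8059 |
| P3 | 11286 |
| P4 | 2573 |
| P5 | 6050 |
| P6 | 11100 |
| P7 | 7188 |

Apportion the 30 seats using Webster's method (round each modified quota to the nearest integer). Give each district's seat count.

Standard divisor 48179/30 ≈ 1605.967; standard quotas: P1 1.197, P2 5.018, P3 7.028, P4 1.602, P5 3.767, P6 6.912, P7 4.476.
Rounding to the nearest integer gives P1 1, P2 5, P3 7, P4 2, P5 4, P6 7, P7 4 — total 30, matching the house size, so no adjustment is needed.

P1 1, P2 5, P3 7, P4 2, P5 4, P6 7, P7 4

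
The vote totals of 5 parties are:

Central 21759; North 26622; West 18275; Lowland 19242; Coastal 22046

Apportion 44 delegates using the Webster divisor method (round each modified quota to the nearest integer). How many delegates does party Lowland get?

Standard divisor 107944/44 ≈ 2453.273; standard quotas: Central 8.869, North 10.852, West 7.449, Lowland 7.843, Coastal 8.986.
Rounding to the nearest integer gives Central 9, North 11, West 7, Lowland 8, Coastal 9 — total 44, matching the house size, so no adjustment is needed.
Lowland receives 8.

8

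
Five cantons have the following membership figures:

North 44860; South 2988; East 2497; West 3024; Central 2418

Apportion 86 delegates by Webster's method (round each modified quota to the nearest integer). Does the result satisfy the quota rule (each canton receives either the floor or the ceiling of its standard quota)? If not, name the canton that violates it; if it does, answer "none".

Standard quotas: North 69.155, South 4.606, East 3.849, West 4.662, Central 3.728.
Webster allocation: North 68, South 5, East 4, West 5, Central 4.
North has quota 69.155 (lower 69, upper 70) but receives 68 — outside the quota interval.

North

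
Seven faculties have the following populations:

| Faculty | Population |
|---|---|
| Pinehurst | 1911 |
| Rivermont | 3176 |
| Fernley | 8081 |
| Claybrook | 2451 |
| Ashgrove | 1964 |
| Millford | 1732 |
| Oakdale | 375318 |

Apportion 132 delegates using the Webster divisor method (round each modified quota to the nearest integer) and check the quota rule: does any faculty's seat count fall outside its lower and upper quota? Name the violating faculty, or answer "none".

Oakdale

Standard quotas: Pinehurst 0.639, Rivermont 1.062, Fernley 2.703, Claybrook 0.820, Ashgrove 0.657, Millford 0.579, Oakdale 125.539.
Webster allocation: Pinehurst 1, Rivermont 1, Fernley 3, Claybrook 1, Ashgrove 1, Millford 1, Oakdale 124.
Oakdale has quota 125.539 (lower 125, upper 126) but receives 124 — outside the quota interval.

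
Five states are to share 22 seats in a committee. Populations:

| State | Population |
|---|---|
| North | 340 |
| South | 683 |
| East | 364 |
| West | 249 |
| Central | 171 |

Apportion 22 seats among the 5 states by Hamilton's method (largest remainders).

North 4; South 8; East 5; West 3; Central 2

Standard divisor: 1807 ÷ 22 ≈ 82.136.
Standard quotas: North 4.139, South 8.315, East 4.432, West 3.032, Central 2.082.
Lower quotas: North 4, South 8, East 4, West 3, Central 2 (sum 21, leaving 1 seat).
Remainders in descending order: East 0.432, South 0.315, North 0.139, Central 0.082, West 0.032.
The surplus seat goes to East.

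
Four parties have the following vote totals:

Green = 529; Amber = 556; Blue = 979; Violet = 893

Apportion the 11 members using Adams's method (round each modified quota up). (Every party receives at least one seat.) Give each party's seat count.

Standard divisor 2957/11 ≈ 268.818; standard quotas: Green 1.968, Amber 2.068, Blue 3.642, Violet 3.322.
Rounding up gives 2, 3, 4, 4 = 13 seats, so the divisor must be adjusted.
With modified divisor 300: modified quotas Green 1.763, Amber 1.853, Blue 3.263, Violet 2.977.
Rounding up: Green 2, Amber 2, Blue 4, Violet 3 (total 11).

Green 2, Amber 2, Blue 4, Violet 3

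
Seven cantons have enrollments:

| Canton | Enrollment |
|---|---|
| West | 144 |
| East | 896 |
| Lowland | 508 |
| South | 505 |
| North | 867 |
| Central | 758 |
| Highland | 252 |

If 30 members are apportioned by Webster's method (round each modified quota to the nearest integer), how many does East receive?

7

Standard divisor 3930/30 ≈ 131; standard quotas: West 1.099, East 6.840, Lowland 3.878, South 3.855, North 6.618, Central 5.786, Highland 1.924.
Rounding to the nearest integer gives 1, 7, 4, 4, 7, 6, 2 = 31 seats, so the divisor must be adjusted.
With modified divisor 136: modified quotas West 1.059, East 6.588, Lowland 3.735, South 3.713, North 6.375, Central 5.574, Highland 1.853.
Rounding to the nearest integer: West 1, East 7, Lowland 4, South 4, North 6, Central 6, Highland 2 (total 30).
East receives 7.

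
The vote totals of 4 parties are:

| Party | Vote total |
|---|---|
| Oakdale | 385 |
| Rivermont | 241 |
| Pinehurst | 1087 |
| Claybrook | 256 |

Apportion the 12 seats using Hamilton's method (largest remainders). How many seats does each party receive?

The standard divisor is 1969/12 ≈ 164.083.
Standard quotas: Oakdale 2.346, Rivermont 1.469, Pinehurst 6.625, Claybrook 1.560.
Lower quotas: Oakdale 2, Rivermont 1, Pinehurst 6, Claybrook 1 (sum 10, leaving 2 seats).
Remainders in descending order: Pinehurst 0.625, Claybrook 0.560, Rivermont 0.469, Oakdale 0.346.
The surplus seats go to Pinehurst, Claybrook.

Oakdale 2; Rivermont 1; Pinehurst 7; Claybrook 2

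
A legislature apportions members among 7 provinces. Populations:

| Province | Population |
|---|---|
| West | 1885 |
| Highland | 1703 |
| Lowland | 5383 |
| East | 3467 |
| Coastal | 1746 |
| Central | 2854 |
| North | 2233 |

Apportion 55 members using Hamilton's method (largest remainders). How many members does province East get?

10

Standard divisor: 19271 ÷ 55 ≈ 350.382.
Standard quotas: West 5.3798, Highland 4.8604, Lowland 15.3632, East 9.8949, Coastal 4.9831, Central 8.1454, North 6.3730.
Lower quotas: West 5, Highland 4, Lowland 15, East 9, Coastal 4, Central 8, North 6 (sum 51, leaving 4 seats).
Remainders in descending order: Coastal 0.9831, East 0.8949, Highland 0.8604, West 0.3798, North 0.3730, Lowland 0.3632, Central 0.1454.
The surplus seats go to Coastal, East, Highland, West.
East receives 10.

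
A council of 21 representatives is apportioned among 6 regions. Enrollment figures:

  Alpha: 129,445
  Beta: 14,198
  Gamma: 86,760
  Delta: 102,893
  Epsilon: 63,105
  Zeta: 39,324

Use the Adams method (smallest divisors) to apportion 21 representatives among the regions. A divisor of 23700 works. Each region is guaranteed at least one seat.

With modified divisor 23700: modified quotas Alpha 5.462, Beta 0.599, Gamma 3.661, Delta 4.341, Epsilon 2.663, Zeta 1.659.
Rounding up: Alpha 6, Beta 1, Gamma 4, Delta 5, Epsilon 3, Zeta 2 (total 21).

Alpha 6; Beta 1; Gamma 4; Delta 5; Epsilon 3; Zeta 2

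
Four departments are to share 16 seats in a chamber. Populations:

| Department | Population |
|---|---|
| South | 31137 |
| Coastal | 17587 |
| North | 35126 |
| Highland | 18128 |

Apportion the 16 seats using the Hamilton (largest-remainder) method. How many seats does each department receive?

Standard divisor: 101978 ÷ 16 ≈ 6373.625.
Standard quotas: South 4.8853, Coastal 2.7593, North 5.5111, Highland 2.8442.
Lower quotas: South 4, Coastal 2, North 5, Highland 2 (sum 13, leaving 3 seats).
Remainders in descending order: South 0.8853, Highland 0.8442, Coastal 0.7593, North 0.5111.
The surplus seats go to South, Highland, Coastal.

South=5, Coastal=3, North=5, Highland=3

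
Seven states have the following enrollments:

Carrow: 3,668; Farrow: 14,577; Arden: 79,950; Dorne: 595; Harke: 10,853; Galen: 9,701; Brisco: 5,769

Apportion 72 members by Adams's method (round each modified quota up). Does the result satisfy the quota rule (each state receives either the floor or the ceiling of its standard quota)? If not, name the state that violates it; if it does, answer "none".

Standard quotas: Carrow 2.111, Farrow 8.389, Arden 46.010, Dorne 0.342, Harke 6.246, Galen 5.583, Brisco 3.320.
Adams allocation: Carrow 3, Farrow 8, Arden 44, Dorne 1, Harke 6, Galen 6, Brisco 4.
Arden has quota 46.010 (lower 46, upper 47) but receives 44 — outside the quota interval.

Arden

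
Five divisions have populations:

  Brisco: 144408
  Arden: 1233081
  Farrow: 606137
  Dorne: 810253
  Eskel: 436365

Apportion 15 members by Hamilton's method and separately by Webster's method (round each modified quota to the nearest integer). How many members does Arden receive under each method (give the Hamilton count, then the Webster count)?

Hamilton: Brisco 0, Arden 6, Farrow 3, Dorne 4, Eskel 2.
Webster: Brisco 1, Arden 5, Farrow 3, Dorne 4, Eskel 2.
Arden gets 6 under Hamilton and 5 under Webster.

6 and 5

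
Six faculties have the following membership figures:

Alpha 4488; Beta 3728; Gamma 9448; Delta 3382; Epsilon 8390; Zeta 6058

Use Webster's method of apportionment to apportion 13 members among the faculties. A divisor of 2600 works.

Alpha 2, Beta 1, Gamma 4, Delta 1, Epsilon 3, Zeta 2

With modified divisor 2600: modified quotas Alpha 1.726, Beta 1.434, Gamma 3.634, Delta 1.301, Epsilon 3.227, Zeta 2.330.
Rounding to the nearest integer: Alpha 2, Beta 1, Gamma 4, Delta 1, Epsilon 3, Zeta 2 (total 13).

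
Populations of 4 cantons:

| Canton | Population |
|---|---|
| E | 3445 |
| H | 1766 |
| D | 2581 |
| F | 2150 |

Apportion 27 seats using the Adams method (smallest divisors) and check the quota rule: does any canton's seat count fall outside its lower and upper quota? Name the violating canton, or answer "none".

none

Standard quotas: E 9.356, H 4.796, D 7.009, F 5.839.
Adams allocation: E 9, H 5, D 7, F 6.
Every allocation lies between the lower and upper quota.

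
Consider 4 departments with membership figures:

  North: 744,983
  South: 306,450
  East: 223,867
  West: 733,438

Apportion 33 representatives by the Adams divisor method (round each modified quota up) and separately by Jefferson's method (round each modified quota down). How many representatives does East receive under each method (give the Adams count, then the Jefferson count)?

4 and 3

Adams: North 12, South 5, East 4, West 12.
Jefferson: North 13, South 5, East 3, West 12.
East gets 4 under Adams and 3 under Jefferson.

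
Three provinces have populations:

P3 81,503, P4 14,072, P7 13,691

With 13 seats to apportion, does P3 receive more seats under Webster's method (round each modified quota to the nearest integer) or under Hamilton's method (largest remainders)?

Webster: P3 9, P4 2, P7 2.
Hamilton: P3 10, P4 2, P7 1.
P3 gets 9 under Webster and 10 under Hamilton.

Hamilton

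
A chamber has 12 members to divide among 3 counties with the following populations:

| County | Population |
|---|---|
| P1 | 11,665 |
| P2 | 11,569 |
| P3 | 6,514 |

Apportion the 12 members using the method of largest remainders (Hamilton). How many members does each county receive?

Total 29748; standard divisor 29748/12 = 2479.
Standard quotas: P1 4.7055, P2 4.6668, P3 2.6277.
Lower quotas: P1 4, P2 4, P3 2 (sum 10, leaving 2 seats).
Remainders in descending order: P1 0.7055, P2 0.6668, P3 0.6277.
The surplus seats go to P1, P2.

P1=5; P2=5; P3=2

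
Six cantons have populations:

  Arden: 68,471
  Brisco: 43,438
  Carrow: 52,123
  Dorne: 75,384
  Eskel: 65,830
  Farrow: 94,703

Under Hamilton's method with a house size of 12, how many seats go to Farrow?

3

Total 399949; standard divisor 399949/12 ≈ 33329.083.
Standard quotas: Arden 2.0544, Brisco 1.3033, Carrow 1.5639, Dorne 2.2618, Eskel 1.9752, Farrow 2.8415.
Lower quotas: Arden 2, Brisco 1, Carrow 1, Dorne 2, Eskel 1, Farrow 2 (sum 9, leaving 3 seats).
Remainders in descending order: Eskel 0.9752, Farrow 0.8415, Carrow 0.5639, Brisco 0.3033, Dorne 0.2618, Arden 0.0544.
The surplus seats go to Eskel, Farrow, Carrow.
Farrow receives 3.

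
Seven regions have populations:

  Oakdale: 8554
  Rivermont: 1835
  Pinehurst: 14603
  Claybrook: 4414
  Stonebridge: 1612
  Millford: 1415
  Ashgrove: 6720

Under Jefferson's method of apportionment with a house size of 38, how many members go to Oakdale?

9

Standard divisor 39153/38 ≈ 1030.342; standard quotas: Oakdale 8.302, Rivermont 1.781, Pinehurst 14.173, Claybrook 4.284, Stonebridge 1.565, Millford 1.373, Ashgrove 6.522.
Rounding down gives 8, 1, 14, 4, 1, 1, 6 = 35 seats, so the divisor must be adjusted.
With modified divisor 930: modified quotas Oakdale 9.198, Rivermont 1.973, Pinehurst 15.702, Claybrook 4.746, Stonebridge 1.733, Millford 1.522, Ashgrove 7.226.
Rounding down: Oakdale 9, Rivermont 1, Pinehurst 15, Claybrook 4, Stonebridge 1, Millford 1, Ashgrove 7 (total 38).
Oakdale receives 9.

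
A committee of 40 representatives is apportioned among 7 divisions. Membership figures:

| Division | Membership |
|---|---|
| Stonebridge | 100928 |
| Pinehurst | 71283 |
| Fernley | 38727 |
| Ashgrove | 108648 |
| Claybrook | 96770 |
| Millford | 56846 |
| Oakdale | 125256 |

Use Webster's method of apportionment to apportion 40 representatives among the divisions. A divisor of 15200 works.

Stonebridge 7, Pinehurst 5, Fernley 3, Ashgrove 7, Claybrook 6, Millford 4, Oakdale 8

With modified divisor 15200: modified quotas Stonebridge 6.640, Pinehurst 4.690, Fernley 2.548, Ashgrove 7.148, Claybrook 6.366, Millford 3.740, Oakdale 8.241.
Rounding to the nearest integer: Stonebridge 7, Pinehurst 5, Fernley 3, Ashgrove 7, Claybrook 6, Millford 4, Oakdale 8 (total 40).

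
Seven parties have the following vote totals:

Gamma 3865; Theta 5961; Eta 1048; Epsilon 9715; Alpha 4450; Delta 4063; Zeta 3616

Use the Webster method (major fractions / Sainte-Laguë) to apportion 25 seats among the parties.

Gamma 3; Theta 5; Eta 1; Epsilon 7; Alpha 3; Delta 3; Zeta 3

Standard divisor 32718/25 ≈ 1308.72; standard quotas: Gamma 2.953, Theta 4.555, Eta 0.801, Epsilon 7.423, Alpha 3.400, Delta 3.105, Zeta 2.763.
Rounding to the nearest integer gives Gamma 3, Theta 5, Eta 1, Epsilon 7, Alpha 3, Delta 3, Zeta 3 — total 25, matching the house size, so no adjustment is needed.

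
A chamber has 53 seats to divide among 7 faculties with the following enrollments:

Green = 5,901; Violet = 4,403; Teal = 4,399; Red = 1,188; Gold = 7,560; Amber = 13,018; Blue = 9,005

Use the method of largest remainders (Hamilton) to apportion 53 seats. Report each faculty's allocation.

Green 7, Violet 5, Teal 5, Red 1, Gold 9, Amber 15, Blue 11

Standard divisor: 45474 ÷ 53 = 858.
Standard quotas: Green 6.8776, Violet 5.1317, Teal 5.1270, Red 1.3846, Gold 8.8112, Amber 15.1725, Blue 10.4953.
Lower quotas: Green 6, Violet 5, Teal 5, Red 1, Gold 8, Amber 15, Blue 10 (sum 50, leaving 3 seats).
Remainders in descending order: Green 0.8776, Gold 0.8112, Blue 0.4953, Red 0.3846, Amber 0.1725, Violet 0.1317, Teal 0.1270.
Largest remainders: Green, Gold, Blue receive the extra seats.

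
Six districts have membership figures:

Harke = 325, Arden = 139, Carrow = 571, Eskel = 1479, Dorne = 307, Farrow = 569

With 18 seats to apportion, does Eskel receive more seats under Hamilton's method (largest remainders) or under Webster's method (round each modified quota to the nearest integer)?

Hamilton

Hamilton: Harke 2, Arden 1, Carrow 3, Eskel 8, Dorne 1, Farrow 3.
Webster: Harke 2, Arden 1, Carrow 3, Eskel 7, Dorne 2, Farrow 3.
Eskel gets 8 under Hamilton and 7 under Webster.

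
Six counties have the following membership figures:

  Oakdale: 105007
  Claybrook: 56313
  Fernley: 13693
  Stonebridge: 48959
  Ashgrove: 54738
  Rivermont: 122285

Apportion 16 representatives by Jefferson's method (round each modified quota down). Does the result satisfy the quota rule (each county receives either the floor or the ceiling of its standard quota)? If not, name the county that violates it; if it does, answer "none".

none

Standard quotas: Oakdale 4.190, Claybrook 2.247, Fernley 0.546, Stonebridge 1.954, Ashgrove 2.184, Rivermont 4.879.
Jefferson allocation: Oakdale 5, Claybrook 2, Fernley 0, Stonebridge 2, Ashgrove 2, Rivermont 5.
Every allocation lies between the lower and upper quota.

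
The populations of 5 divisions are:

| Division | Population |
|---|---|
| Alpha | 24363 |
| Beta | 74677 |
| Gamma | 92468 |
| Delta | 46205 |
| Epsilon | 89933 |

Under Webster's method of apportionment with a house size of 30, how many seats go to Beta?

7

Standard divisor 327646/30 ≈ 10921.533; standard quotas: Alpha 2.231, Beta 6.838, Gamma 8.467, Delta 4.231, Epsilon 8.234.
Rounding to the nearest integer gives 2, 7, 8, 4, 8 = 29 seats, so the divisor must be adjusted.
With modified divisor 10700: modified quotas Alpha 2.277, Beta 6.979, Gamma 8.642, Delta 4.318, Epsilon 8.405.
Rounding to the nearest integer: Alpha 2, Beta 7, Gamma 9, Delta 4, Epsilon 8 (total 30).
Beta receives 7.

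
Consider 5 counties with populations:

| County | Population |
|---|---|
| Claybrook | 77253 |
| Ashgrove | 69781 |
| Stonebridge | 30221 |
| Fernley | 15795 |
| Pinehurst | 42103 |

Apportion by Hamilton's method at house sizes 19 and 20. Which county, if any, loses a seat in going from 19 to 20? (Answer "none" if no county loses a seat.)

Stonebridge

At 19 seats: Claybrook 6, Ashgrove 6, Stonebridge 3, Fernley 1, Pinehurst 3.
At 20 seats: Claybrook 7, Ashgrove 6, Stonebridge 2, Fernley 1, Pinehurst 4.
Stonebridge drops from 3 to 2.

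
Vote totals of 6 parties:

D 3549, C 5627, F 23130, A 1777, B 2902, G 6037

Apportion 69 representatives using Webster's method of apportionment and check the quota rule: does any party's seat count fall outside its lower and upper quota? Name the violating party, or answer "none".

Standard quotas: D 5.692, C 9.025, F 37.097, A 2.850, B 4.654, G 9.682.
Webster allocation: D 6, C 9, F 36, A 3, B 5, G 10.
F has quota 37.097 (lower 37, upper 38) but receives 36 — outside the quota interval.

F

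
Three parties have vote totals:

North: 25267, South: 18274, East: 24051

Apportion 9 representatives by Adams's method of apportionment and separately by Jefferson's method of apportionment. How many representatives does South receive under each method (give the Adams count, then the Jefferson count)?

Adams: North 3, South 3, East 3.
Jefferson: North 4, South 2, East 3.
South gets 3 under Adams and 2 under Jefferson.

3 and 2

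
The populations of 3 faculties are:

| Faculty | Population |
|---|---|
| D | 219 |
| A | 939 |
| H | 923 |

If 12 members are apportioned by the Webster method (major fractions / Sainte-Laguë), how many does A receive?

6

Standard divisor 2081/12 ≈ 173.417; standard quotas: D 1.263, A 5.415, H 5.322.
Rounding to the nearest integer gives 1, 5, 5 = 11 seats, so the divisor must be adjusted.
With modified divisor 170: modified quotas D 1.288, A 5.524, H 5.429.
Rounding to the nearest integer: D 1, A 6, H 5 (total 12).
A receives 6.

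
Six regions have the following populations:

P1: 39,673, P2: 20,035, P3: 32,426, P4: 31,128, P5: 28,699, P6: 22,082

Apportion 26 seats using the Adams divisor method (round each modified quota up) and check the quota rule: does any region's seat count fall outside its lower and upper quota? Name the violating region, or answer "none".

Standard quotas: P1 5.927, P2 2.993, P3 4.844, P4 4.650, P5 4.287, P6 3.299.
Adams allocation: P1 6, P2 3, P3 5, P4 5, P5 4, P6 3.
Every allocation lies between the lower and upper quota.

none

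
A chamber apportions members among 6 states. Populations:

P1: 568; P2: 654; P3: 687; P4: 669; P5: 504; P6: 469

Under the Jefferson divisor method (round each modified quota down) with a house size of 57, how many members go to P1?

Standard divisor 3551/57 ≈ 62.298; standard quotas: P1 9.117, P2 10.498, P3 11.028, P4 10.739, P5 8.090, P6 7.528.
Rounding down gives 9, 10, 11, 10, 8, 7 = 55 seats, so the divisor must be adjusted.
With modified divisor 59: modified quotas P1 9.627, P2 11.085, P3 11.644, P4 11.339, P5 8.542, P6 7.949.
Rounding down: P1 9, P2 11, P3 11, P4 11, P5 8, P6 7 (total 57).
P1 receives 9.

9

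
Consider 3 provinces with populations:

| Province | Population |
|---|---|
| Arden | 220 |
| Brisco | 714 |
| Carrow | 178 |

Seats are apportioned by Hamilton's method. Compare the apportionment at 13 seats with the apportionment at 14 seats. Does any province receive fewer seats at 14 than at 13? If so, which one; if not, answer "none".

none

At 13 seats: Arden 3, Brisco 8, Carrow 2.
At 14 seats: Arden 3, Brisco 9, Carrow 2.
No province's allocation decreased.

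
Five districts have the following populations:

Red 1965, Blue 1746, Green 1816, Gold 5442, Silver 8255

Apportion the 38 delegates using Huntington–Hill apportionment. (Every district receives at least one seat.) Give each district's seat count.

Red 4, Blue 3, Green 4, Gold 11, Silver 16

With divisor 511: modified quotas Red 3.845, Blue 3.417, Green 3.554, Gold 10.650, Silver 16.155.
Geometric-mean thresholds: Red √(3·4)=3.464, Blue √(3·4)=3.464, Green √(3·4)=3.464, Gold √(10·11)=10.488, Silver √(16·17)=16.492.
Each quota rounded against its threshold gives Red 4, Blue 3, Green 4, Gold 11, Silver 16 (total 38).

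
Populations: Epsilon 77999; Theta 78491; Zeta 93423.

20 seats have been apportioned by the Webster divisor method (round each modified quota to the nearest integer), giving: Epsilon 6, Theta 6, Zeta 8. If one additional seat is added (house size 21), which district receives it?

Priority for the next seat is population ÷ (current seats + 0.5).
Priorities: Epsilon 11999.846, Theta 12075.538, Zeta 10990.941.
Highest priority: Theta.

Theta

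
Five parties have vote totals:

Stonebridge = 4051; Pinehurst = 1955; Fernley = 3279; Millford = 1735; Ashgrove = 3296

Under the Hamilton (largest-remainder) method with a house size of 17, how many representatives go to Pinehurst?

2

Standard divisor: 14316 ÷ 17 ≈ 842.118.
Standard quotas: Stonebridge 4.810, Pinehurst 2.322, Fernley 3.894, Millford 2.060, Ashgrove 3.914.
Lower quotas: Stonebridge 4, Pinehurst 2, Fernley 3, Millford 2, Ashgrove 3 (sum 14, leaving 3 seats).
Remainders in descending order: Ashgrove 0.914, Fernley 0.894, Stonebridge 0.810, Pinehurst 0.322, Millford 0.060.
Largest remainders: Ashgrove, Fernley, Stonebridge receive the extra seats.
Pinehurst receives 2.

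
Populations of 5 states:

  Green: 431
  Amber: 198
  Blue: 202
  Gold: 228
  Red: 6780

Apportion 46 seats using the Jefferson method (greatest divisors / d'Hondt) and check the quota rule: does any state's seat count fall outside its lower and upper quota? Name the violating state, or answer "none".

Red

Standard quotas: Green 2.529, Amber 1.162, Blue 1.185, Gold 1.338, Red 39.786.
Jefferson allocation: Green 2, Amber 1, Blue 1, Gold 1, Red 41.
Red has quota 39.786 (lower 39, upper 40) but receives 41 — outside the quota interval.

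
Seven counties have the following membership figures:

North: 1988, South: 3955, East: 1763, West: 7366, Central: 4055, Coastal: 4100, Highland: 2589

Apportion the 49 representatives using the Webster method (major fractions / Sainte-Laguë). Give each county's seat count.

Standard divisor 25816/49 ≈ 526.857; standard quotas: North 3.773, South 7.507, East 3.346, West 13.981, Central 7.697, Coastal 7.782, Highland 4.914.
Rounding to the nearest integer gives 4, 8, 3, 14, 8, 8, 5 = 50 seats, so the divisor must be adjusted.
With modified divisor 530: modified quotas North 3.751, South 7.462, East 3.326, West 13.898, Central 7.651, Coastal 7.736, Highland 4.885.
Rounding to the nearest integer: North 4, South 7, East 3, West 14, Central 8, Coastal 8, Highland 5 (total 49).

North 4; South 7; East 3; West 14; Central 8; Coastal 8; Highland 5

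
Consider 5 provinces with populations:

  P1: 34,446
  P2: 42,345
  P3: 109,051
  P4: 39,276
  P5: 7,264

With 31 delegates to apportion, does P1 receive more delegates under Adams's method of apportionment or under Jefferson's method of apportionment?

Adams: P1 5, P2 6, P3 14, P4 5, P5 1.
Jefferson: P1 4, P2 6, P3 15, P4 5, P5 1.
P1 gets 5 under Adams and 4 under Jefferson.

Adams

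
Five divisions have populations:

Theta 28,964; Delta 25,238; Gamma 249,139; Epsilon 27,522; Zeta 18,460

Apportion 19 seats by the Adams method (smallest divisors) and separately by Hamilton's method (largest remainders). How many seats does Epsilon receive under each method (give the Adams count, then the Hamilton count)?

2 and 1

Adams: Theta 2, Delta 2, Gamma 12, Epsilon 2, Zeta 1.
Hamilton: Theta 2, Delta 1, Gamma 14, Epsilon 1, Zeta 1.
Epsilon gets 2 under Adams and 1 under Hamilton.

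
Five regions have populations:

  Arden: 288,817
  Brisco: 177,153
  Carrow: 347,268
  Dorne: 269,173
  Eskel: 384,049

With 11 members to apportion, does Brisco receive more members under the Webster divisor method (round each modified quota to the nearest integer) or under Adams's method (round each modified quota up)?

Adams

Webster: Arden 2, Brisco 1, Carrow 3, Dorne 2, Eskel 3.
Adams: Arden 2, Brisco 2, Carrow 2, Dorne 2, Eskel 3.
Brisco gets 1 under Webster and 2 under Adams.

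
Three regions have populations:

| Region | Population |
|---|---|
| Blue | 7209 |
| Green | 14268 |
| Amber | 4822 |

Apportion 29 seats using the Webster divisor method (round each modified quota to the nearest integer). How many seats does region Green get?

16

Standard divisor 26299/29 ≈ 906.862; standard quotas: Blue 7.949, Green 15.733, Amber 5.317.
Rounding to the nearest integer gives Blue 8, Green 16, Amber 5 — total 29, matching the house size, so no adjustment is needed.
Green receives 16.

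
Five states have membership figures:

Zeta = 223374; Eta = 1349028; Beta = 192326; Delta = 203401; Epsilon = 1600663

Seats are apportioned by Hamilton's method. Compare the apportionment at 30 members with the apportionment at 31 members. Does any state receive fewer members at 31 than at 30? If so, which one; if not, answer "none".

Beta

At 30 seats: Zeta 2, Eta 11, Beta 2, Delta 2, Epsilon 13.
At 31 seats: Zeta 2, Eta 12, Beta 1, Delta 2, Epsilon 14.
Beta drops from 2 to 1.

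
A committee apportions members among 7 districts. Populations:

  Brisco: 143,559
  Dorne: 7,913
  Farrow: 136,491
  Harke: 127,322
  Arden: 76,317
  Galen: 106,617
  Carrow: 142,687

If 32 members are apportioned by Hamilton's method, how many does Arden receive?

Total 740906; standard divisor 740906/32 ≈ 23153.312.
Standard quotas: Brisco 6.2004, Dorne 0.3418, Farrow 5.8951, Harke 5.4991, Arden 3.2962, Galen 4.6048, Carrow 6.1627.
Lower quotas: Brisco 6, Dorne 0, Farrow 5, Harke 5, Arden 3, Galen 4, Carrow 6 (sum 29, leaving 3 seats).
Remainders in descending order: Farrow 0.8951, Galen 0.6048, Harke 0.4991, Dorne 0.3418, Arden 0.2962, Brisco 0.2004, Carrow 0.1627.
The surplus seats go to Farrow, Galen, Harke.
Arden receives 3.

3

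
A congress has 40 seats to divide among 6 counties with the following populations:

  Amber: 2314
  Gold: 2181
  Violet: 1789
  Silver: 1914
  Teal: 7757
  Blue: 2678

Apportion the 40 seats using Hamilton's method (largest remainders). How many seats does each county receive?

Amber=5, Gold=5, Violet=4, Silver=4, Teal=16, Blue=6

The standard divisor is 18633/40 ≈ 465.825.
Standard quotas: Amber 4.9675, Gold 4.6820, Violet 3.8405, Silver 4.1088, Teal 16.6522, Blue 5.7489.
Lower quotas: Amber 4, Gold 4, Violet 3, Silver 4, Teal 16, Blue 5 (sum 36, leaving 4 seats).
Remainders in descending order: Amber 0.9675, Violet 0.8405, Blue 0.7489, Gold 0.6820, Teal 0.6522, Silver 0.1088.
The surplus seats go to Amber, Violet, Blue, Gold.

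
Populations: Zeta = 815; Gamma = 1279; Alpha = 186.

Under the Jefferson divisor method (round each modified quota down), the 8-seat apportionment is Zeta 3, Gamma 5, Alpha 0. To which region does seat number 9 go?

Priority for the next seat is population ÷ (current seats + 1).
Priorities: Zeta 203.750, Gamma 213.167, Alpha 186.000.
Highest priority: Gamma.

Gamma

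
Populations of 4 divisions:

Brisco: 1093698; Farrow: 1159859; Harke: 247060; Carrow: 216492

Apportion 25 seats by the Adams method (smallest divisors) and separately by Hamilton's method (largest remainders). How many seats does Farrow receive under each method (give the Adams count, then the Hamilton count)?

10 and 11

Adams: Brisco 10, Farrow 10, Harke 3, Carrow 2.
Hamilton: Brisco 10, Farrow 11, Harke 2, Carrow 2.
Farrow gets 10 under Adams and 11 under Hamilton.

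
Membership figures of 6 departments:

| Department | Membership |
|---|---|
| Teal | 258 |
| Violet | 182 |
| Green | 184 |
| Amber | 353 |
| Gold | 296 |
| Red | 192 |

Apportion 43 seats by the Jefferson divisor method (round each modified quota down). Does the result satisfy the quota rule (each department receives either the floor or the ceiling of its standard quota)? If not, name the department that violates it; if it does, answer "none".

none

Standard quotas: Teal 7.573, Violet 5.342, Green 5.401, Amber 10.361, Gold 8.688, Red 5.635.
Jefferson allocation: Teal 8, Violet 5, Green 5, Amber 11, Gold 9, Red 5.
Every allocation lies between the lower and upper quota.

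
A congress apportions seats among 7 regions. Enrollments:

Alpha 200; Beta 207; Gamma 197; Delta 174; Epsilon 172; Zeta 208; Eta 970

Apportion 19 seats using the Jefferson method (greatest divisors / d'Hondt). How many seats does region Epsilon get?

1

Standard divisor 2128/19 ≈ 112; standard quotas: Alpha 1.786, Beta 1.848, Gamma 1.759, Delta 1.554, Epsilon 1.536, Zeta 1.857, Eta 8.661.
Rounding down gives 1, 1, 1, 1, 1, 1, 8 = 14 seats, so the divisor must be adjusted.
With modified divisor 97.45: modified quotas Alpha 2.052, Beta 2.124, Gamma 2.022, Delta 1.786, Epsilon 1.765, Zeta 2.134, Eta 9.954.
Rounding down: Alpha 2, Beta 2, Gamma 2, Delta 1, Epsilon 1, Zeta 2, Eta 9 (total 19).
Epsilon receives 1.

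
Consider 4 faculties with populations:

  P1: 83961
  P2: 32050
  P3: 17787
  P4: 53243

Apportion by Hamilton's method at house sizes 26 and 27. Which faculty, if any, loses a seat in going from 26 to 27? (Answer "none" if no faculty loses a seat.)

At 26 seats: P1 12, P2 4, P3 3, P4 7.
At 27 seats: P1 12, P2 5, P3 2, P4 8.
P3 drops from 3 to 2.

P3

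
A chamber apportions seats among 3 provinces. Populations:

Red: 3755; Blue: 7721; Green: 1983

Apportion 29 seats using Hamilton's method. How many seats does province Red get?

Total 13459; standard divisor 13459/29 ≈ 464.103.
Standard quotas: Red 8.0909, Blue 16.6364, Green 4.2728.
Lower quotas: Red 8, Blue 16, Green 4 (sum 28, leaving 1 seat).
Remainders in descending order: Blue 0.6364, Green 0.2728, Red 0.0909.
Largest remainder: Blue receives the extra seat.
Red receives 8.

8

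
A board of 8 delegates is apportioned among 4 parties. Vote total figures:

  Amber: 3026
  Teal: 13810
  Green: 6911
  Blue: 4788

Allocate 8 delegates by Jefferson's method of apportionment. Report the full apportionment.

Amber: 1; Teal: 4; Green: 2; Blue: 1

Standard divisor 28535/8 ≈ 3566.875; standard quotas: Amber 0.848, Teal 3.872, Green 1.938, Blue 1.342.
Rounding down gives 0, 3, 1, 1 = 5 seats, so the divisor must be adjusted.
With modified divisor 2900: modified quotas Amber 1.043, Teal 4.762, Green 2.383, Blue 1.651.
Rounding down: Amber 1, Teal 4, Green 2, Blue 1 (total 8).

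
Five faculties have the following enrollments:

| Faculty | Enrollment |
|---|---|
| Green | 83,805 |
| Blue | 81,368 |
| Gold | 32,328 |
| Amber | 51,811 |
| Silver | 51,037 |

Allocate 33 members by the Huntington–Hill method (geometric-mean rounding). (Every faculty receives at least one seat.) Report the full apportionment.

With divisor 9325: modified quotas Green 8.987, Blue 8.726, Gold 3.467, Amber 5.556, Silver 5.473.
Geometric-mean thresholds: Green √(8·9)=8.485, Blue √(8·9)=8.485, Gold √(3·4)=3.464, Amber √(5·6)=5.477, Silver √(5·6)=5.477.
Each quota rounded against its threshold gives Green 9, Blue 9, Gold 4, Amber 6, Silver 5 (total 33).

Green=9, Blue=9, Gold=4, Amber=6, Silver=5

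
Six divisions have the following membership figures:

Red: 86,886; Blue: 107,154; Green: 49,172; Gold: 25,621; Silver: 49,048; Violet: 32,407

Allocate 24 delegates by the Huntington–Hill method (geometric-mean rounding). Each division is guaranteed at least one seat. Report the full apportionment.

With divisor 14257: modified quotas Red 6.094, Blue 7.516, Green 3.449, Gold 1.797, Silver 3.440, Violet 2.273.
Geometric-mean thresholds: Red √(6·7)=6.481, Blue √(7·8)=7.483, Green √(3·4)=3.464, Gold √(1·2)=1.414, Silver √(3·4)=3.464, Violet √(2·3)=2.449.
Each quota rounded against its threshold gives Red 6, Blue 8, Green 3, Gold 2, Silver 3, Violet 2 (total 24).

Red: 6, Blue: 8, Green: 3, Gold: 2, Silver: 3, Violet: 2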